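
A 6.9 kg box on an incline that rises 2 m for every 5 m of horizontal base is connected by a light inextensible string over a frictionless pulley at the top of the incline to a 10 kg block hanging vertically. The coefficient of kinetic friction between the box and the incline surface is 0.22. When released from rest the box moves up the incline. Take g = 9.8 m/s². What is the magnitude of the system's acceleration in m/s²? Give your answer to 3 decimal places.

3.496 m/s²

For the box on the incline: the weight component along the slope is m₁g sin 21.80° = 6.9 × 9.8 × 0.3714 = 25.114 N and the normal force is N = m₁g cos 21.80° = 62.784 N.
Kinetic friction opposes the box's motion up the incline: f = μN = 0.22 × 62.784 = 13.812 N acting down the slope.
Newton's second law for the box (up-slope positive): T − 25.114 − 13.812 = 6.9 a. For the hanging block (downward positive): 10 × 9.8 − T = 10 a.
Adding the two equations eliminates T: 59.074 = 16.9 a, so a = 3.4955 m/s².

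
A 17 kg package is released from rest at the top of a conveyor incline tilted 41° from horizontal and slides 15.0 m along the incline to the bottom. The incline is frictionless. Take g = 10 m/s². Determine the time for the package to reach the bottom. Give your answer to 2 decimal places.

2.14 s

The weight component along the incline is mg sin 41° = 111.530 N and the normal force is N = mg cos 41° = 128.301 N.
With no friction, a = g sin 41° = 6.5606 m/s².
Starting from rest, L = ½at², so t = √(2L/a) = √(2 × 15.0 / 6.5606) = 2.1384 s.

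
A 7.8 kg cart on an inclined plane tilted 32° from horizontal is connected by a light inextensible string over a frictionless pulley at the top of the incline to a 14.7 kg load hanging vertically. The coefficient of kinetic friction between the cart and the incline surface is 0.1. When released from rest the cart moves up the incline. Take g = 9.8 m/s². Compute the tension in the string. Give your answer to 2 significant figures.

For the cart on the incline: the weight component along the slope is m₁g sin 32° = 7.8 × 9.8 × 0.5299 = 40.506 N and the normal force is N = m₁g cos 32° = 64.825 N.
Kinetic friction opposes the cart's motion up the incline: f = μN = 0.1 × 64.825 = 6.483 N acting down the slope.
Newton's second law for the cart (up-slope positive): T − 40.506 − 6.483 = 7.8 a. For the hanging load (downward positive): 14.7 × 9.8 − T = 14.7 a.
Adding the two equations eliminates T: 97.071 = 22.5 a, so a = 4.3143 m/s².
Then from the hanging load's equation, T = 14.7 × (9.8 − 4.3143) = 80.640 N.

81 N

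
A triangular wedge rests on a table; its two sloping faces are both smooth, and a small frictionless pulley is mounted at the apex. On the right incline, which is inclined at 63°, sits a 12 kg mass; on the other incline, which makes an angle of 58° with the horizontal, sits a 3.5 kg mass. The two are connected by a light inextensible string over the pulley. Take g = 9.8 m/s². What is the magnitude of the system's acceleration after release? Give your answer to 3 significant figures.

4.88 m/s²

Resolve each weight along its own incline: the 12 kg mass has component 12 × 9.8 × sin 63° = 104.782 N down its slope, and the 3.5 kg mass has 3.5 × 9.8 × sin 58° = 29.088 N down its slope.
The 12 kg side's 104.782 N exceeds the other side's 29.088 N, so that mass slides down and the 3.5 kg mass slides up. Taking that direction as positive, Newton's second law for the whole system gives 104.782 − 29.088 = (12 + 3.5) a, so a = 75.694 / 15.5 = 4.8835 m/s².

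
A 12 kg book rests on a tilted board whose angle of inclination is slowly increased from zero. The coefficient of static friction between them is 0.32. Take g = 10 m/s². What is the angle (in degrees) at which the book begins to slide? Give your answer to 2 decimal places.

At the threshold of sliding, static friction is at its maximum μ_s N and exactly balances the weight component along the incline: mg sin θ = μ_s mg cos θ.
Hence tan θ = μ_s = 0.32, so θ = arctan(0.32) = 17.7447°.

17.74°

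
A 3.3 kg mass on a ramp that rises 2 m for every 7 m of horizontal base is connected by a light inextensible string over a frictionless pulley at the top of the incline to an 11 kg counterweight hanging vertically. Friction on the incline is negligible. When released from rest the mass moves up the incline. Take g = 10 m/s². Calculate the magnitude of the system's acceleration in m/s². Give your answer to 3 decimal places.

7.058 m/s²

For the mass on the incline: the weight component along the slope is m₁g sin 15.95° = 3.3 × 10 × 0.2747 = 9.065 N and the normal force is N = m₁g cos 15.95° = 31.730 N.
Newton's second law for the mass (up-slope positive): T − 9.065 = 3.3 a. For the hanging counterweight (downward positive): 11 × 10 − T = 11 a.
Adding the two equations eliminates T: 100.935 = 14.3 a, so a = 7.0584 m/s².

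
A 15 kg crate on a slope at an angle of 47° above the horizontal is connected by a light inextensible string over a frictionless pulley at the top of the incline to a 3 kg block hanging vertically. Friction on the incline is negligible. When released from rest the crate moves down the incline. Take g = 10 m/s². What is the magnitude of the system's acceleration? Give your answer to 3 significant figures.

For the crate on the incline: the weight component along the slope is m₁g sin 47° = 15 × 10 × 0.7314 = 109.710 N and the normal force is N = m₁g cos 47° = 102.300 N.
Newton's second law for the crate (down-slope positive): 109.710 − T = 15 a. For the hanging block (upward positive): T − 3 × 10 = 3 a.
Adding the two equations eliminates T: 79.710 = 18 a, so a = 4.4283 m/s².

4.43 m/s²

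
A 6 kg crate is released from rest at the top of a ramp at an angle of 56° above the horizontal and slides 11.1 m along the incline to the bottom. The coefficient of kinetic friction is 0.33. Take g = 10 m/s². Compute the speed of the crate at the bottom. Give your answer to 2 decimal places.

The weight component along the incline is mg sin 56° = 49.742 N and the normal force is N = mg cos 56° = 33.552 N.
Friction up the slope is f = μN = 0.33 × 33.552 = 11.072 N, so the net downslope force is 49.742 − 11.072 = 38.670 N and a = 38.670 / 6 = 6.4450 m/s².
Starting from rest over a distance of 11.1 m, v² = 2aL = 2 × 6.4450 × 11.1 = 143.0790, so v = 11.9616 m/s.

11.96 m/s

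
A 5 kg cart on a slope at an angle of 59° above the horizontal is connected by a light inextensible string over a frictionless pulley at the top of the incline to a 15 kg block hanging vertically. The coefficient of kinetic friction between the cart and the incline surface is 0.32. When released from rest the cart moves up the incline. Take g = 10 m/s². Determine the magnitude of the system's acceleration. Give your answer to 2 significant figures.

4.9 m/s²

For the cart on the incline: the weight component along the slope is m₁g sin 59° = 5 × 10 × 0.8572 = 42.860 N and the normal force is N = m₁g cos 59° = 25.752 N.
Kinetic friction opposes the cart's motion up the incline: f = μN = 0.32 × 25.752 = 8.241 N acting down the slope.
Newton's second law for the cart (up-slope positive): T − 42.860 − 8.241 = 5 a. For the hanging block (downward positive): 15 × 10 − T = 15 a.
Adding the two equations eliminates T: 98.899 = 20 a, so a = 4.9450 m/s².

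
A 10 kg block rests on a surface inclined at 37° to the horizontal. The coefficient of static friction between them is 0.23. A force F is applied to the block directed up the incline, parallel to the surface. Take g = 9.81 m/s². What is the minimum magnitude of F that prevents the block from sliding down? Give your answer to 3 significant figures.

The normal force is N = mg cos 37° = 78.346 N. With F at its minimum the block is on the verge of sliding down, so static friction is at its maximum μ_s N = 0.23 × 78.346 = 18.020 N and acts up the slope.
Equilibrium along the incline: F + μ_s N = mg sin 37°, so F = 59.038 − 18.020 = 41.018 N.

41.0 N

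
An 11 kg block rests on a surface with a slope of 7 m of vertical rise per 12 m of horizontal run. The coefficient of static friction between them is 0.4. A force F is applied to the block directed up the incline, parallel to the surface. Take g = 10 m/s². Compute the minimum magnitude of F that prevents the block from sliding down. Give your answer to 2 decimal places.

The normal force is N = mg cos 30.26° = 95.016 N. With F at its minimum the block is on the verge of sliding down, so static friction is at its maximum μ_s N = 0.4 × 95.016 = 38.006 N and acts up the slope.
Equilibrium along the incline: F + μ_s N = mg sin 30.26°, so F = 55.426 − 38.006 = 17.420 N.

17.42 N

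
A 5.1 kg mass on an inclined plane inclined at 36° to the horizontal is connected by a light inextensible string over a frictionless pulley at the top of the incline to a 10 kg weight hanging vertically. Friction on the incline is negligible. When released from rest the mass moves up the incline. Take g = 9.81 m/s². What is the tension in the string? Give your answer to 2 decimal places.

For the mass on the incline: the weight component along the slope is m₁g sin 36° = 5.1 × 9.81 × 0.5878 = 29.408 N and the normal force is N = m₁g cos 36° = 40.476 N.
Newton's second law for the mass (up-slope positive): T − 29.408 = 5.1 a. For the hanging weight (downward positive): 10 × 9.81 − T = 10 a.
Adding the two equations eliminates T: 68.692 = 15.1 a, so a = 4.5491 m/s².
Then from the hanging weight's equation, T = 10 × (9.81 − 4.5491) = 52.609 N.

52.61 N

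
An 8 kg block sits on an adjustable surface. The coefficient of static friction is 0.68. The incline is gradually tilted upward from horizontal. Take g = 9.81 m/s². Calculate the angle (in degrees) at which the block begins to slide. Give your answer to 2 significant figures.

34°

At the threshold of sliding, static friction is at its maximum μ_s N and exactly balances the weight component along the incline: mg sin θ = μ_s mg cos θ.
Hence tan θ = μ_s = 0.68, so θ = arctan(0.68) = 34.2157°.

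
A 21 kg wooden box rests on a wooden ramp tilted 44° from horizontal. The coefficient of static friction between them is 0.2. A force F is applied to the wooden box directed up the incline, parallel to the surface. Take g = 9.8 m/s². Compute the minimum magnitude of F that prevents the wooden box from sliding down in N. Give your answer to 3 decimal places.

113.353 N

The normal force is N = mg cos 44° = 148.040 N. With F at its minimum the wooden box is on the verge of sliding down, so static friction is at its maximum μ_s N = 0.2 × 148.040 = 29.608 N and acts up the slope.
Equilibrium along the incline: F + μ_s N = mg sin 44°, so F = 142.961 − 29.608 = 113.353 N.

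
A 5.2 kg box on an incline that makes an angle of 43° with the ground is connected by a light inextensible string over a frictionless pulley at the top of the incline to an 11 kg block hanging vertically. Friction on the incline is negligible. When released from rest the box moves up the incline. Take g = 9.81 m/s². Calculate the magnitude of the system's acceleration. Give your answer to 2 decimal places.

4.51 m/s²

For the box on the incline: the weight component along the slope is m₁g sin 43° = 5.2 × 9.81 × 0.6820 = 34.790 N and the normal force is N = m₁g cos 43° = 37.308 N.
Newton's second law for the box (up-slope positive): T − 34.790 = 5.2 a. For the hanging block (downward positive): 11 × 9.81 − T = 11 a.
Adding the two equations eliminates T: 73.120 = 16.2 a, so a = 4.5136 m/s².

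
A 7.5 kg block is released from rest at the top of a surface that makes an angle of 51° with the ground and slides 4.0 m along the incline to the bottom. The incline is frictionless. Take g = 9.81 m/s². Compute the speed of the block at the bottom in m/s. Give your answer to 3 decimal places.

7.810 m/s

The weight component along the incline is mg sin 51° = 57.179 N and the normal force is N = mg cos 51° = 46.302 N.
With no friction, a = g sin 51° = 7.6238 m/s².
Starting from rest over a distance of 4.0 m, v² = 2aL = 2 × 7.6238 × 4.0 = 60.9904, so v = 7.8096 m/s.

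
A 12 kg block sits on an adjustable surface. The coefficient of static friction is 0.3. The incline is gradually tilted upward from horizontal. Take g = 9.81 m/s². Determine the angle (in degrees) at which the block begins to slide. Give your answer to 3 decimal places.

16.699°

At the threshold of sliding, static friction is at its maximum μ_s N and exactly balances the weight component along the incline: mg sin θ = μ_s mg cos θ.
Hence tan θ = μ_s = 0.3, so θ = arctan(0.3) = 16.6992°.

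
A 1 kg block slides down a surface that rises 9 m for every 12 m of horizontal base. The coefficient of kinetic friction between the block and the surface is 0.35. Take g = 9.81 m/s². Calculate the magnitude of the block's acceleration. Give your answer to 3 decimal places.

Resolving the weight along the incline: the component pulling the block down the slope is mg sin 36.87° = 1 × 9.81 × 0.6000 = 5.886 N, and the normal force is N = mg cos 36.87° = 1 × 9.81 × 0.8000 = 7.848 N.
Kinetic friction acts up the slope with magnitude f = μN = 0.35 × 7.848 = 2.747 N.
Net force along the incline is 5.886 − 2.747 = 3.139 N, so a = 3.139 / 1 = 3.1390 m/s².

3.139 m/s²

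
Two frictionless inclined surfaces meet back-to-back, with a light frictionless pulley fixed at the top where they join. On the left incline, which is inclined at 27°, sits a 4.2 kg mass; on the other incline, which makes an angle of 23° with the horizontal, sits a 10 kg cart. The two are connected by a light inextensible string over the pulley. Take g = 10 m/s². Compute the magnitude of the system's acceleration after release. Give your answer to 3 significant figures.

Resolve each weight along its own incline: the 4.2 kg mass has component 4.2 × 10 × sin 27° = 19.068 N down its slope, and the 10 kg mass has 10 × 10 × sin 23° = 39.073 N down its slope.
The 10 kg side's 39.073 N exceeds the other side's 19.068 N, so that mass slides down and the 4.2 kg mass slides up. Taking that direction as positive, Newton's second law for the whole system gives 39.073 − 19.068 = (4.2 + 10) a, so a = 20.005 / 14.2 = 1.4088 m/s².

1.41 m/s²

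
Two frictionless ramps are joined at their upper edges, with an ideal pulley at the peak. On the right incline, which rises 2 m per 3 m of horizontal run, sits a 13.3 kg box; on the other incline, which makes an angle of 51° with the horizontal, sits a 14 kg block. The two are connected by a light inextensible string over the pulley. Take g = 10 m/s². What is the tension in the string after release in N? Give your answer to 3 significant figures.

Resolve each weight along its own incline: the 13.3 kg mass has component 13.3 × 10 × sin 33.69° = 73.775 N down its slope, and the 14 kg mass has 14 × 10 × sin 51° = 108.800 N down its slope.
The 14 kg side's 108.800 N exceeds the other side's 73.775 N, so that mass slides down and the 13.3 kg mass slides up. Taking that direction as positive, Newton's second law for the whole system gives 108.800 − 73.775 = (13.3 + 14) a, so a = 35.025 / 27.3 = 1.2830 m/s².
For the 13.3 kg mass (up-slope positive): T − 73.775 = 13.3 × 1.2830, so T = 90.839 N.

90.8 N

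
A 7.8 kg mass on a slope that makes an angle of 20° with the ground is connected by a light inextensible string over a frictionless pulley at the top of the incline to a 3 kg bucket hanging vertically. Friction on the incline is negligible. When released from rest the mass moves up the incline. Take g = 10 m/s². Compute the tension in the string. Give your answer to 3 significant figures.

29.1 N

For the mass on the incline: the weight component along the slope is m₁g sin 20° = 7.8 × 10 × 0.3420 = 26.676 N and the normal force is N = m₁g cos 20° = 73.296 N.
Newton's second law for the mass (up-slope positive): T − 26.676 = 7.8 a. For the hanging bucket (downward positive): 3 × 10 − T = 3 a.
Adding the two equations eliminates T: 3.324 = 10.8 a, so a = 0.3078 m/s².
Then from the hanging bucket's equation, T = 3 × (10 − 0.3078) = 29.077 N.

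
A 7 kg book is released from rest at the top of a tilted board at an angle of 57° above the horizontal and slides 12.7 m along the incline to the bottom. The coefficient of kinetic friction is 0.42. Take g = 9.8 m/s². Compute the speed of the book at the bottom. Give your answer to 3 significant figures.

The weight component along the incline is mg sin 57° = 57.533 N and the normal force is N = mg cos 57° = 37.362 N.
Friction up the slope is f = μN = 0.42 × 37.362 = 15.692 N, so the net downslope force is 57.533 − 15.692 = 41.841 N and a = 41.841 / 7 = 5.9773 m/s².
Starting from rest over a distance of 12.7 m, v² = 2aL = 2 × 5.9773 × 12.7 = 151.8234, so v = 12.3217 m/s.

12.3 m/s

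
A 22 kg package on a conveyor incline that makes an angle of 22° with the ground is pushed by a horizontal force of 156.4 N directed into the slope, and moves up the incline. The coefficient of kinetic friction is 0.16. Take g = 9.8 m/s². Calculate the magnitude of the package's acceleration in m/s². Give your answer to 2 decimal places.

The horizontal push has components F cos 22° = 156.4 × 0.9272 = 145.014 N up the incline and F sin 22° = 156.4 × 0.3746 = 58.587 N pressing into the surface.
The normal force is therefore N = mg cos 22° + F sin 22° = 199.904 + 58.587 = 258.491 N, and kinetic friction down the slope is μN = 0.16 × 258.491 = 41.359 N.
Along the incline: F cos 22° − mg sin 22° − μN = ma, so 145.014 − 80.764 − 41.359 = 22 a, giving a = 1.0405 m/s².

1.04 m/s²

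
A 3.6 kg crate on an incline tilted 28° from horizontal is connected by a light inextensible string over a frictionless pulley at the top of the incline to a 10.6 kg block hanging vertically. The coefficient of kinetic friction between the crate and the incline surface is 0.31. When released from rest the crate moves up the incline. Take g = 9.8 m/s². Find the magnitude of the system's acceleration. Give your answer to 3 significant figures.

For the crate on the incline: the weight component along the slope is m₁g sin 28° = 3.6 × 9.8 × 0.4695 = 16.564 N and the normal force is N = m₁g cos 28° = 31.150 N.
Kinetic friction opposes the crate's motion up the incline: f = μN = 0.31 × 31.150 = 9.656 N acting down the slope.
Newton's second law for the crate (up-slope positive): T − 16.564 − 9.656 = 3.6 a. For the hanging block (downward positive): 10.6 × 9.8 − T = 10.6 a.
Adding the two equations eliminates T: 77.660 = 14.2 a, so a = 5.4690 m/s².

5.47 m/s²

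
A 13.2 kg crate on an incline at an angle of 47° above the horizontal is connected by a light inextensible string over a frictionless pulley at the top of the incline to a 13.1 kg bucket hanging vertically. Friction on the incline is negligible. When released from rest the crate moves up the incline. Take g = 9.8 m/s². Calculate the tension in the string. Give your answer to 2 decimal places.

111.56 N

For the crate on the incline: the weight component along the slope is m₁g sin 47° = 13.2 × 9.8 × 0.7314 = 94.614 N and the normal force is N = m₁g cos 47° = 88.223 N.
Newton's second law for the crate (up-slope positive): T − 94.614 = 13.2 a. For the hanging bucket (downward positive): 13.1 × 9.8 − T = 13.1 a.
Adding the two equations eliminates T: 33.766 = 26.3 a, so a = 1.2839 m/s².
Then from the hanging bucket's equation, T = 13.1 × (9.8 − 1.2839) = 111.561 N.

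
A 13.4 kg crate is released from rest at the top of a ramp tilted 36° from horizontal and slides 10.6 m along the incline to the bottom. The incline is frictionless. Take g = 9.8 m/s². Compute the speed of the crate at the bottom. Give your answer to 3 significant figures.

11.1 m/s

The weight component along the incline is mg sin 36° = 77.188 N and the normal force is N = mg cos 36° = 106.240 N.
With no friction, a = g sin 36° = 5.7603 m/s².
Starting from rest over a distance of 10.6 m, v² = 2aL = 2 × 5.7603 × 10.6 = 122.1184, so v = 11.0507 m/s.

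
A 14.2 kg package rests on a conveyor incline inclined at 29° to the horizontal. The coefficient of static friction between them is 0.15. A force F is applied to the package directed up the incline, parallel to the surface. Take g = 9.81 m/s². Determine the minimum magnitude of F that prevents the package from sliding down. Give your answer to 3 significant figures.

49.3 N

The normal force is N = mg cos 29° = 121.836 N. With F at its minimum the package is on the verge of sliding down, so static friction is at its maximum μ_s N = 0.15 × 121.836 = 18.275 N and acts up the slope.
Equilibrium along the incline: F + μ_s N = mg sin 29°, so F = 67.535 − 18.275 = 49.260 N.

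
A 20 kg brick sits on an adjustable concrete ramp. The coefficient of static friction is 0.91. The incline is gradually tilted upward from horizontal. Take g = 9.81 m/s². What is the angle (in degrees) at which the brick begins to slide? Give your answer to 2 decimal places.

42.30°

At the threshold of sliding, static friction is at its maximum μ_s N and exactly balances the weight component along the incline: mg sin θ = μ_s mg cos θ.
Hence tan θ = μ_s = 0.91, so θ = arctan(0.91) = 42.3022°.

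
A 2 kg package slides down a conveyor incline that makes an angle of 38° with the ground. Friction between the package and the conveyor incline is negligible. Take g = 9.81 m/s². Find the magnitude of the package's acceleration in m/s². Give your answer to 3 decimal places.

6.040 m/s²

Resolving the weight along the incline: the component pulling the package down the slope is mg sin 38° = 2 × 9.81 × 0.6157 = 12.080 N, and the normal force is N = mg cos 38° = 2 × 9.81 × 0.7880 = 15.461 N.
With no friction the net force along the incline is 12.080 N, so a = g sin 38° = 12.080 / 2 = 6.0400 m/s².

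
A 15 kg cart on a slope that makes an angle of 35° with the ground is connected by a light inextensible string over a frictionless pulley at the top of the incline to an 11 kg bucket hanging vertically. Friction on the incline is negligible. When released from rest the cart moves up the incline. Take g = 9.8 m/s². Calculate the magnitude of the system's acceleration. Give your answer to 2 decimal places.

0.90 m/s²

For the cart on the incline: the weight component along the slope is m₁g sin 35° = 15 × 9.8 × 0.5736 = 84.319 N and the normal force is N = m₁g cos 35° = 120.415 N.
Newton's second law for the cart (up-slope positive): T − 84.319 = 15 a. For the hanging bucket (downward positive): 11 × 9.8 − T = 11 a.
Adding the two equations eliminates T: 23.481 = 26 a, so a = 0.9031 m/s².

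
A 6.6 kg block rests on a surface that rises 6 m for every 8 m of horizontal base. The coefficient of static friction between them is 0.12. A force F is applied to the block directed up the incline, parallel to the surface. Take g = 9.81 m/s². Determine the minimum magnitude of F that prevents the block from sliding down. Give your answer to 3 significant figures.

32.6 N

The normal force is N = mg cos 36.87° = 51.797 N. With F at its minimum the block is on the verge of sliding down, so static friction is at its maximum μ_s N = 0.12 × 51.797 = 6.216 N and acts up the slope.
Equilibrium along the incline: F + μ_s N = mg sin 36.87°, so F = 38.848 − 6.216 = 32.632 N.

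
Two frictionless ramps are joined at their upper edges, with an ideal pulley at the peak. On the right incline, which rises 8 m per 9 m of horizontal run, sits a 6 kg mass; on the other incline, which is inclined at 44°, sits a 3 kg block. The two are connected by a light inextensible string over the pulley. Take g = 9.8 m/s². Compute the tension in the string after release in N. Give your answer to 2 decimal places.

26.64 N

Resolve each weight along its own incline: the 6 kg mass has component 6 × 9.8 × sin 41.63° = 39.065 N down its slope, and the 3 kg mass has 3 × 9.8 × sin 44° = 20.423 N down its slope.
The 6 kg side's 39.065 N exceeds the other side's 20.423 N, so that mass slides down and the 3 kg mass slides up. Taking that direction as positive, Newton's second law for the whole system gives 39.065 − 20.423 = (6 + 3) a, so a = 18.642 / 9 = 2.0713 m/s².
For the 3 kg mass (up-slope positive): T − 20.423 = 3 × 2.0713, so T = 26.637 N.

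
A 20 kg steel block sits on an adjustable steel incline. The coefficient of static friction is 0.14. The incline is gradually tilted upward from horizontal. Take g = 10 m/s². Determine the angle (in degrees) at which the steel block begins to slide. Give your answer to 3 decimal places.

At the threshold of sliding, static friction is at its maximum μ_s N and exactly balances the weight component along the incline: mg sin θ = μ_s mg cos θ.
Hence tan θ = μ_s = 0.14, so θ = arctan(0.14) = 7.9696°.

7.970°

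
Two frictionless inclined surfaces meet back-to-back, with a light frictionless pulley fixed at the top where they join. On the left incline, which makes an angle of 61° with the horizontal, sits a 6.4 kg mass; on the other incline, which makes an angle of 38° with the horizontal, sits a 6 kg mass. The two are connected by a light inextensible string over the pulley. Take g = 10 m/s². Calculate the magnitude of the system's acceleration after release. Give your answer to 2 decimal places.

1.54 m/s²

Resolve each weight along its own incline: the 6.4 kg mass has component 6.4 × 10 × sin 61° = 55.976 N down its slope, and the 6 kg mass has 6 × 10 × sin 38° = 36.940 N down its slope.
The 6.4 kg side's 55.976 N exceeds the other side's 36.940 N, so that mass slides down and the 6 kg mass slides up. Taking that direction as positive, Newton's second law for the whole system gives 55.976 − 36.940 = (6.4 + 6) a, so a = 19.036 / 12.4 = 1.5352 m/s².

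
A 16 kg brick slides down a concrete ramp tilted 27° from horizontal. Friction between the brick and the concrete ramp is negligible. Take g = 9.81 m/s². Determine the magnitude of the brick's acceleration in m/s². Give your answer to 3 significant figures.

4.45 m/s²

Resolving the weight along the incline: the component pulling the brick down the slope is mg sin 27° = 16 × 9.81 × 0.4540 = 71.260 N, and the normal force is N = mg cos 27° = 16 × 9.81 × 0.8910 = 139.851 N.
With no friction the net force along the incline is 71.260 N, so a = g sin 27° = 71.260 / 16 = 4.4538 m/s².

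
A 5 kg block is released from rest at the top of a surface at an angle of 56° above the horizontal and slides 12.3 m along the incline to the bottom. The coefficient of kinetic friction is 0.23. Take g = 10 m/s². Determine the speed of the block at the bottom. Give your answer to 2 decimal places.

13.13 m/s

The weight component along the incline is mg sin 56° = 41.452 N and the normal force is N = mg cos 56° = 27.960 N.
Friction up the slope is f = μN = 0.23 × 27.960 = 6.431 N, so the net downslope force is 41.452 − 6.431 = 35.021 N and a = 35.021 / 5 = 7.0042 m/s².
Starting from rest over a distance of 12.3 m, v² = 2aL = 2 × 7.0042 × 12.3 = 172.3033, so v = 13.1264 m/s.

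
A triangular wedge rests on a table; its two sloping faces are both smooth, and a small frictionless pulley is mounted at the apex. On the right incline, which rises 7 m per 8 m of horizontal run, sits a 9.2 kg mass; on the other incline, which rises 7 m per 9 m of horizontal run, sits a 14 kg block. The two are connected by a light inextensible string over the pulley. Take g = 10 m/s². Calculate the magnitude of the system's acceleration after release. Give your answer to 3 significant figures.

1.09 m/s²

Resolve each weight along its own incline: the 9.2 kg mass has component 9.2 × 10 × sin 41.19° = 60.582 N down its slope, and the 14 kg mass has 14 × 10 × sin 37.87° = 85.952 N down its slope.
The 14 kg side's 85.952 N exceeds the other side's 60.582 N, so that mass slides down and the 9.2 kg mass slides up. Taking that direction as positive, Newton's second law for the whole system gives 85.952 − 60.582 = (9.2 + 14) a, so a = 25.370 / 23.2 = 1.0935 m/s².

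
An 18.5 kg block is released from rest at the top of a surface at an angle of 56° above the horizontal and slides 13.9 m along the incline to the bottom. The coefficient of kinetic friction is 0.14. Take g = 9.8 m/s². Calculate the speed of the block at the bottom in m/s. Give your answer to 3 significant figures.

14.3 m/s

The weight component along the incline is mg sin 56° = 150.305 N and the normal force is N = mg cos 56° = 101.382 N.
Friction up the slope is f = μN = 0.14 × 101.382 = 14.193 N, so the net downslope force is 150.305 − 14.193 = 136.112 N and a = 136.112 / 18.5 = 7.3574 m/s².
Starting from rest over a distance of 13.9 m, v² = 2aL = 2 × 7.3574 × 13.9 = 204.5357, so v = 14.3016 m/s.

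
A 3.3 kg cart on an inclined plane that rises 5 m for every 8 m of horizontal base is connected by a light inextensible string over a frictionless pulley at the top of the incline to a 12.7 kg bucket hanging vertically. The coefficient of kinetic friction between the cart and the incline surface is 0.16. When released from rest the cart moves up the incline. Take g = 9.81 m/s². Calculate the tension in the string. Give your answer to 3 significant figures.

For the cart on the incline: the weight component along the slope is m₁g sin 32.01° = 3.3 × 9.81 × 0.5300 = 17.158 N and the normal force is N = m₁g cos 32.01° = 27.452 N.
Kinetic friction opposes the cart's motion up the incline: f = μN = 0.16 × 27.452 = 4.392 N acting down the slope.
Newton's second law for the cart (up-slope positive): T − 17.158 − 4.392 = 3.3 a. For the hanging bucket (downward positive): 12.7 × 9.81 − T = 12.7 a.
Adding the two equations eliminates T: 103.037 = 16 a, so a = 6.4398 m/s².
Then from the hanging bucket's equation, T = 12.7 × (9.81 − 6.4398) = 42.802 N.

42.8 N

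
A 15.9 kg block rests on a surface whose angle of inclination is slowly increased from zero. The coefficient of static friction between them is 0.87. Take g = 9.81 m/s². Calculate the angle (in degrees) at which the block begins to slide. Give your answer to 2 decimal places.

At the threshold of sliding, static friction is at its maximum μ_s N and exactly balances the weight component along the incline: mg sin θ = μ_s mg cos θ.
Hence tan θ = μ_s = 0.87, so θ = arctan(0.87) = 41.0233°.

41.02°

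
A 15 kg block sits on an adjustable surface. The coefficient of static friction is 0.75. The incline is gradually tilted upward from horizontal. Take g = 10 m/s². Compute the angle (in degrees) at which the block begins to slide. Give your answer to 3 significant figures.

At the threshold of sliding, static friction is at its maximum μ_s N and exactly balances the weight component along the incline: mg sin θ = μ_s mg cos θ.
Hence tan θ = μ_s = 0.75, so θ = arctan(0.75) = 36.8699°.

36.9°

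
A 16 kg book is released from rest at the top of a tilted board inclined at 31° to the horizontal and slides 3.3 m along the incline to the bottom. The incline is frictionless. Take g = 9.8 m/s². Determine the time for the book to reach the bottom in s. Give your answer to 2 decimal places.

1.14 s

The weight component along the incline is mg sin 31° = 80.758 N and the normal force is N = mg cos 31° = 134.404 N.
With no friction, a = g sin 31° = 5.0474 m/s².
Starting from rest, L = ½at², so t = √(2L/a) = √(2 × 3.3 / 5.0474) = 1.1435 s.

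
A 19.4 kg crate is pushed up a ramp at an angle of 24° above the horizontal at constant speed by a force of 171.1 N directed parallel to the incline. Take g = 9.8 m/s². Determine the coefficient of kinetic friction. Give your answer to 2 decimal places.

At constant speed ΣF = 0 along the incline. The applied 171.1 N acts up the slope; the weight component mg sin 24° = 77.329 N and kinetic friction μN both act down the slope.
So 171.1 = 77.329 + μ × 173.683, giving μ = (171.1 − 77.329) / 173.683 = 0.5399.

0.54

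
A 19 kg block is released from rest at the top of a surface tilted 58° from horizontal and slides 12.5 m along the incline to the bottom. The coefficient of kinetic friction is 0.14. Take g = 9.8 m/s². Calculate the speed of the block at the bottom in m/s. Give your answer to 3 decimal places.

13.769 m/s

The weight component along the incline is mg sin 58° = 157.907 N and the normal force is N = mg cos 58° = 98.671 N.
Friction up the slope is f = μN = 0.14 × 98.671 = 13.814 N, so the net downslope force is 157.907 − 13.814 = 144.093 N and a = 144.093 / 19 = 7.5838 m/s².
Starting from rest over a distance of 12.5 m, v² = 2aL = 2 × 7.5838 × 12.5 = 189.5950, so v = 13.7694 m/s.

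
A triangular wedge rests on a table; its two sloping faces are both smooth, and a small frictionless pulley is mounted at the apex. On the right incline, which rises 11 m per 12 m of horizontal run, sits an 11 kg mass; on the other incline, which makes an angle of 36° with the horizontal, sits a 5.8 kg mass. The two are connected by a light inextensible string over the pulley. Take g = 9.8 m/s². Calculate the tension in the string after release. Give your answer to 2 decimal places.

47.02 N

Resolve each weight along its own incline: the 11 kg mass has component 11 × 9.8 × sin 42.51° = 72.843 N down its slope, and the 5.8 kg mass has 5.8 × 9.8 × sin 36° = 33.410 N down its slope.
The 11 kg side's 72.843 N exceeds the other side's 33.410 N, so that mass slides down and the 5.8 kg mass slides up. Taking that direction as positive, Newton's second law for the whole system gives 72.843 − 33.410 = (11 + 5.8) a, so a = 39.433 / 16.8 = 2.3472 m/s².
For the 5.8 kg mass (up-slope positive): T − 33.410 = 5.8 × 2.3472, so T = 47.024 N.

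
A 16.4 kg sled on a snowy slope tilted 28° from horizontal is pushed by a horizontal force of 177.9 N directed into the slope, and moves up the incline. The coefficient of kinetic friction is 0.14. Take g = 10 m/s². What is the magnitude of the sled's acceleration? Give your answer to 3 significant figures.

2.93 m/s²

The horizontal push has components F cos 28° = 177.9 × 0.8829 = 157.068 N up the incline and F sin 28° = 177.9 × 0.4695 = 83.524 N pressing into the surface.
The normal force is therefore N = mg cos 28° + F sin 28° = 144.796 + 83.524 = 228.320 N, and kinetic friction down the slope is μN = 0.14 × 228.320 = 31.965 N.
Along the incline: F cos 28° − mg sin 28° − μN = ma, so 157.068 − 76.998 − 31.965 = 16.4 a, giving a = 2.9332 m/s².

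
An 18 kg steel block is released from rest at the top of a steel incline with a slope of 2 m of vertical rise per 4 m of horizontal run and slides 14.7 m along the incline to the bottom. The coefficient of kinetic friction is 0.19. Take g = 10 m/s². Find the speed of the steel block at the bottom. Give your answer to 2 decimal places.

The weight component along the incline is mg sin 26.57° = 80.498 N and the normal force is N = mg cos 26.57° = 160.997 N.
Friction up the slope is f = μN = 0.19 × 160.997 = 30.589 N, so the net downslope force is 80.498 − 30.589 = 49.909 N and a = 49.909 / 18 = 2.7727 m/s².
Starting from rest over a distance of 14.7 m, v² = 2aL = 2 × 2.7727 × 14.7 = 81.5174, so v = 9.0287 m/s.

9.03 m/s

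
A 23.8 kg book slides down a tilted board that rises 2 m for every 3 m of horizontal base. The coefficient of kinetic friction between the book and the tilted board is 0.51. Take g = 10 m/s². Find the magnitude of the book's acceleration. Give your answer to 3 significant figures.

1.30 m/s²

Resolving the weight along the incline: the component pulling the book down the slope is mg sin 33.69° = 23.8 × 10 × 0.5547 = 132.019 N, and the normal force is N = mg cos 33.69° = 23.8 × 10 × 0.8321 = 198.040 N.
Kinetic friction acts up the slope with magnitude f = μN = 0.51 × 198.040 = 101.000 N.
Net force along the incline is 132.019 − 101.000 = 31.019 N, so a = 31.019 / 23.8 = 1.3033 m/s².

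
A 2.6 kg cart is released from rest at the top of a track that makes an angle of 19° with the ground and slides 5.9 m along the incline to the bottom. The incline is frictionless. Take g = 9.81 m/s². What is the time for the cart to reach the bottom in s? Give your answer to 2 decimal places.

1.92 s

The weight component along the incline is mg sin 19° = 8.304 N and the normal force is N = mg cos 19° = 24.116 N.
With no friction, a = g sin 19° = 3.1938 m/s².
Starting from rest, L = ½at², so t = √(2L/a) = √(2 × 5.9 / 3.1938) = 1.9221 s.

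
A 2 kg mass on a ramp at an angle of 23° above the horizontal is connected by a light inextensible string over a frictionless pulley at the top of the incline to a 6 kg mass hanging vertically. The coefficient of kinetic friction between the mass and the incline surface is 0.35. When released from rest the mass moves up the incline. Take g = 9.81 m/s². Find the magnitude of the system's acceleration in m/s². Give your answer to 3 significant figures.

5.61 m/s²

For the mass on the incline: the weight component along the slope is m₁g sin 23° = 2 × 9.81 × 0.3907 = 7.666 N and the normal force is N = m₁g cos 23° = 18.060 N.
Kinetic friction opposes the mass's motion up the incline: f = μN = 0.35 × 18.060 = 6.321 N acting down the slope.
Newton's second law for the mass (up-slope positive): T − 7.666 − 6.321 = 2 a. For the hanging mass (downward positive): 6 × 9.81 − T = 6 a.
Adding the two equations eliminates T: 44.873 = 8 a, so a = 5.6091 m/s².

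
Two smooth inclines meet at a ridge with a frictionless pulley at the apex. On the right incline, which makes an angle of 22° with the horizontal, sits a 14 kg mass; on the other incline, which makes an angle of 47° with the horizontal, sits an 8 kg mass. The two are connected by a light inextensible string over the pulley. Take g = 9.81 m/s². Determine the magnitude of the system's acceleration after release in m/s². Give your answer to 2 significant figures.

0.27 m/s²

Resolve each weight along its own incline: the 14 kg mass has component 14 × 9.81 × sin 22° = 51.448 N down its slope, and the 8 kg mass has 8 × 9.81 × sin 47° = 57.397 N down its slope.
The 8 kg side's 57.397 N exceeds the other side's 51.448 N, so that mass slides down and the 14 kg mass slides up. Taking that direction as positive, Newton's second law for the whole system gives 57.397 − 51.448 = (14 + 8) a, so a = 5.949 / 22 = 0.2704 m/s².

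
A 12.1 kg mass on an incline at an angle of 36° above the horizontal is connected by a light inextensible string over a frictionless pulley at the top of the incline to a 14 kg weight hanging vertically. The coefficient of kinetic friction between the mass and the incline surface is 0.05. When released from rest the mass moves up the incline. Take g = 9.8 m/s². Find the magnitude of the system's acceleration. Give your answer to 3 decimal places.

2.402 m/s²

For the mass on the incline: the weight component along the slope is m₁g sin 36° = 12.1 × 9.8 × 0.5878 = 69.701 N and the normal force is N = m₁g cos 36° = 95.933 N.
Kinetic friction opposes the mass's motion up the incline: f = μN = 0.05 × 95.933 = 4.797 N acting down the slope.
Newton's second law for the mass (up-slope positive): T − 69.701 − 4.797 = 12.1 a. For the hanging weight (downward positive): 14 × 9.8 − T = 14 a.
Adding the two equations eliminates T: 62.702 = 26.1 a, so a = 2.4024 m/s².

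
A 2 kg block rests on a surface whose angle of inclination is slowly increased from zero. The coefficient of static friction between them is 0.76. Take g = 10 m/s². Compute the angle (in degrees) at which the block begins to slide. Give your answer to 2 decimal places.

37.23°

At the threshold of sliding, static friction is at its maximum μ_s N and exactly balances the weight component along the incline: mg sin θ = μ_s mg cos θ.
Hence tan θ = μ_s = 0.76, so θ = arctan(0.76) = 37.2348°.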